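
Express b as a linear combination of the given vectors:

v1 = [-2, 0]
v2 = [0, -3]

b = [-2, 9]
c1 = 1, c2 = -3

b = 1·v1 + -3·v2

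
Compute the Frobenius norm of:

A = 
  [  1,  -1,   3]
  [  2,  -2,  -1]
||A||_F = 4.472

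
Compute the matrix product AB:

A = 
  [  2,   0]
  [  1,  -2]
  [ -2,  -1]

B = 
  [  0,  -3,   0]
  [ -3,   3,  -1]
AB = 
  [  0,  -6,   0]
  [  6,  -9,   2]
  [  3,   3,   1]

A is 3×2 and B is 2×3, so AB is 3×3. Each entry is (row of A)·(column of B):
AB[1,1] = (2)(0) + (0)(-3) = 0
AB[1,2] = (2)(-3) + (0)(3) = -6
AB[1,3] = (2)(0) + (0)(-1) = 0
AB[2,1] = (1)(0) + (-2)(-3) = 6
AB[2,2] = (1)(-3) + (-2)(3) = -9
AB[2,3] = (1)(0) + (-2)(-1) = 2
AB[3,1] = (-2)(0) + (-1)(-3) = 3
AB[3,2] = (-2)(-3) + (-1)(3) = 3
AB[3,3] = (-2)(0) + (-1)(-1) = 1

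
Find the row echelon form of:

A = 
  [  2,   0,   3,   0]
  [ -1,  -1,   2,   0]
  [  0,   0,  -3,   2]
Row operations:
R2 → R2 + (1/2)·R1

Resulting echelon form:
REF = 
  [  2,   0,   3,   0]
  [  0,  -1, 7/2,   0]
  [  0,   0,  -3,   2]

Rank = 3 (number of non-zero pivot rows).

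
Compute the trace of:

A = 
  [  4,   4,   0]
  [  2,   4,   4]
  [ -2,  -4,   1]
9

tr(A) = 4 + 4 + 1 = 9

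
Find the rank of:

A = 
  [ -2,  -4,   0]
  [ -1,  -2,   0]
Row reduce:
R2 → R2 - (1/2)·R1
REF = 
  [ -2,  -4,   0]
  [  0,   0,   0]
Pivot columns: 1 → 1 pivot.

rank(A) = 1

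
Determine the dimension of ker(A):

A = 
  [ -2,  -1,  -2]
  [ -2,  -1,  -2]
nullity(A) = 2

Row reduce:
R2 → R2 - (1)·R1
REF = 
  [ -2,  -1,  -2]
  [  0,   0,   0]
Pivot columns: 1 → 1 pivot.
rank(A) = 1, so nullity(A) = 3 - 1 = 2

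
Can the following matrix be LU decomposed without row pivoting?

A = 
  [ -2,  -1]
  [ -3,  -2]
Yes.
A[1,1] = -2 ≠ 0, so Gaussian elimination proceeds without a row swap: multiplier ℓ₂₁ = (-3)/(-2) = 3/2, and U[2,2] = -2 - (3/2)(-1) = -1/2.
L = 
  [  1,   0]
  [3/2,   1]
U = 
  [  -2,   -1]
  [   0, -1/2]
Check row 2 of LU: [(3/2)(-2), (3/2)(-1) + (-1/2)] = [-3, -2] = row 2 of A ✓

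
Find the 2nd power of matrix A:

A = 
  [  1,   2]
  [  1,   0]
A² = A·A:
A²[1,1] = (1)(1) + (2)(1) = 3
A²[1,2] = (1)(2) + (2)(0) = 2
A²[2,1] = (1)(1) + (0)(1) = 1
A²[2,2] = (1)(2) + (0)(0) = 2
A² = 
  [  3,   2]
  [  1,   2]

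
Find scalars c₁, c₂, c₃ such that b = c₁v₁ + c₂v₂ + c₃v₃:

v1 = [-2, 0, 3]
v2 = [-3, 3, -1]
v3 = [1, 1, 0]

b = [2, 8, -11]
c1 = -3, c2 = 2, c3 = 2

b = -3·v1 + 2·v2 + 2·v3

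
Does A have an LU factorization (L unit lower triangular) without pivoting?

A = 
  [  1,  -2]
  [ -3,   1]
Yes.
A[1,1] = 1 ≠ 0, so Gaussian elimination proceeds without a row swap: multiplier ℓ₂₁ = (-3)/(1) = -3, and U[2,2] = 1 - (-3)(-2) = -5.
L = 
  [  1,   0]
  [ -3,   1]
U = 
  [  1,  -2]
  [  0,  -5]
Check row 2 of LU: [(-3)(1), (-3)(-2) + (-5)] = [-3, 1] = row 2 of A ✓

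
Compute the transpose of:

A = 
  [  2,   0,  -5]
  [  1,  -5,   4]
Aᵀ = 
  [  2,   1]
  [  0,  -5]
  [ -5,   4]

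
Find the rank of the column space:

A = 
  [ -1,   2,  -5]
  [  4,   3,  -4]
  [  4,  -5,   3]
Row reduce:
R2 → R2 + (4)·R1
R3 → R3 + (4)·R1
R3 → R3 - (3/11)·R2
REF = 
  [     -1,       2,      -5]
  [      0,      11,     -24]
  [      0,       0, -115/11]
Pivot columns: 1, 2, 3 → 3 pivots.
dim(Col(A)) = number of pivot columns = 3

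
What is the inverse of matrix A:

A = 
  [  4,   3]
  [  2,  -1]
det(A) = (4)(-1) - (3)(2) = -10
For a 2×2 matrix, A⁻¹ = (1/det(A)) · [[d, -b], [-c, a]]
    = (-1/10) · [[-1, -3], [-2, 4]]

A⁻¹ = 
  [1/10, 3/10]
  [ 1/5, -2/5]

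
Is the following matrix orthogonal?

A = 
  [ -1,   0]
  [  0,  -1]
Yes

AᵀA = 
  [  1,   0]
  [  0,   1]
= I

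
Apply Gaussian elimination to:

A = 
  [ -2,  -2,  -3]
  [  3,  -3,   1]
Row operations:
R2 → R2 + (3/2)·R1

Resulting echelon form:
REF = 
  [  -2,   -2,   -3]
  [   0,   -6, -7/2]

Rank = 2 (number of non-zero pivot rows).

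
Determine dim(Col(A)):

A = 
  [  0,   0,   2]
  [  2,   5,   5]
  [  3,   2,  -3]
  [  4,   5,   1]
dim(Col(A)) = 3

Row reduce:
Swap R1 ↔ R2
R3 → R3 - (3/2)·R1
R4 → R4 - (2)·R1
Swap R2 ↔ R3
R4 → R4 - (10/11)·R2
R4 → R4 - (3/11)·R3
REF = 
  [    2,     5,     5]
  [    0, -11/2, -21/2]
  [    0,     0,     2]
  [    0,     0,     0]
Pivot columns: 1, 2, 3 → 3 pivots.
dim(Col(A)) = number of pivot columns = 3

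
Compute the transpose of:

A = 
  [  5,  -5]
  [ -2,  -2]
Aᵀ = 
  [  5,  -2]
  [ -5,  -2]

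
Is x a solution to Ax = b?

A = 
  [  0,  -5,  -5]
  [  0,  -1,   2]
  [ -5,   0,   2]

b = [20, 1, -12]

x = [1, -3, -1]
No

Ax = [20, 1, -7] ≠ b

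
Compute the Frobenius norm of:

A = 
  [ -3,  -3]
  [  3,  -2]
||A||_F = 5.568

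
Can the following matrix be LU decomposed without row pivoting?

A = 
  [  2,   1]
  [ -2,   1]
Yes.
A[1,1] = 2 ≠ 0, so Gaussian elimination proceeds without a row swap: multiplier ℓ₂₁ = (-2)/(2) = -1, and U[2,2] = 1 - (-1)(1) = 2.
L = 
  [  1,   0]
  [ -1,   1]
U = 
  [  2,   1]
  [  0,   2]
Check row 2 of LU: [(-1)(2), (-1)(1) + 2] = [-2, 1] = row 2 of A ✓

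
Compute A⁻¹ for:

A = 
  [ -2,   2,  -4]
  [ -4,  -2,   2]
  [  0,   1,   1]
det(A) = (-2)·((-2)(1) - (2)(1)) - (2)·((-4)(1) - (2)(0)) + (-4)·((-4)(1) - (-2)(0))
  = (-2)(-4) - (2)(-4) + (-4)(-4)
  = 32
det(A) = 32 ≠ 0, so A is invertible.

Cofactors Cᵢⱼ = (-1)ⁱ⁺ʲ·Mᵢⱼ:
C = 
  [ -4,   4,  -4]
  [ -6,  -2,   2]
  [ -4,  20,  12]

adj(A) = Cᵀ:
adj(A) = 
  [ -4,  -6,  -4]
  [  4,  -2,  20]
  [ -4,   2,  12]

A⁻¹ = (1/32) · adj(A):
A⁻¹ = 
  [ -1/8, -3/16,  -1/8]
  [  1/8, -1/16,   5/8]
  [ -1/8,  1/16,   3/8]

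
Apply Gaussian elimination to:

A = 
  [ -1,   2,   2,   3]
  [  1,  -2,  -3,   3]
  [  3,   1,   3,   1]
Row operations:
R2 → R2 + (1)·R1
R3 → R3 + (3)·R1
Swap R2 ↔ R3

Resulting echelon form:
REF = 
  [ -1,   2,   2,   3]
  [  0,   7,   9,  10]
  [  0,   0,  -1,   6]

Rank = 3 (number of non-zero pivot rows).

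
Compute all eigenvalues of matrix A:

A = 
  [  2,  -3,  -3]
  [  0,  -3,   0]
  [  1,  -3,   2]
λ = -3, 2 + i√3, 2 - i√3  (≈ -3, 2 + 1.732i, 2 - 1.732i)

Characteristic polynomial: det(λI - A) = λ³ - λ² - 5λ + 21
Testing integer divisors of the constant term: p(-3) = 0, so (λ + 3) is a factor:
p(λ) = (λ + 3)(λ² - 4λ + 7)
λ² - 4λ + 7 = 0  ⇒  λ = (4 ± √((-4)² - 4·(7)))/2 = (4 ± √(-12))/2
  = 2 + i√3,  2 - i√3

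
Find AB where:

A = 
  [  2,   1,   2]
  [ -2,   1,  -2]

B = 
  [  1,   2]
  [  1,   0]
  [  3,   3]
A is 2×3 and B is 3×2, so AB is 2×2. Each entry is (row of A)·(column of B):
AB[1,1] = (2)(1) + (1)(1) + (2)(3) = 9
AB[1,2] = (2)(2) + (1)(0) + (2)(3) = 10
AB[2,1] = (-2)(1) + (1)(1) + (-2)(3) = -7
AB[2,2] = (-2)(2) + (1)(0) + (-2)(3) = -10

AB = 
  [  9,  10]
  [ -7, -10]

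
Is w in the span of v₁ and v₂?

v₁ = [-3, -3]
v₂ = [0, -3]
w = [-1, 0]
Yes

Form the augmented matrix and row-reduce:
[v₁|v₂|w] = 
  [ -3,   0,  -1]
  [ -3,  -3,   0]
R2 → R2 - (1)·R1
REF = 
  [ -3,   0,  -1]
  [  0,  -3,   1]

No row of the form [0 0 | nonzero], so the system is consistent. Back-substitution gives c₁ = 1/3, c₂ = -1/3: w = (1/3)·v₁ + (-1/3)·v₂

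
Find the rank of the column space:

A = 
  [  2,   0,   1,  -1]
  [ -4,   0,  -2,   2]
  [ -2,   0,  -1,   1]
Row reduce:
R2 → R2 + (2)·R1
R3 → R3 + (1)·R1
REF = 
  [  2,   0,   1,  -1]
  [  0,   0,   0,   0]
  [  0,   0,   0,   0]
Pivot columns: 1 → 1 pivot.
dim(Col(A)) = number of pivot columns = 1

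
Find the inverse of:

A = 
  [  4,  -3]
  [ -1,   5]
det(A) = (4)(5) - (-3)(-1) = 17
For a 2×2 matrix, A⁻¹ = (1/det(A)) · [[d, -b], [-c, a]]
    = (1/17) · [[5, 3], [1, 4]]

A⁻¹ = 
  [5/17, 3/17]
  [1/17, 4/17]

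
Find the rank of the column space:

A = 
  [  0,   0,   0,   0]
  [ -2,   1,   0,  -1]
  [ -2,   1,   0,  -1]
Row reduce:
Swap R1 ↔ R2
R3 → R3 - (1)·R1
REF = 
  [ -2,   1,   0,  -1]
  [  0,   0,   0,   0]
  [  0,   0,   0,   0]
Pivot columns: 1 → 1 pivot.
dim(Col(A)) = number of pivot columns = 1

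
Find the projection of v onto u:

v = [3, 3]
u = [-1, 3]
proj_u(v) = [-3/5, 9/5]

v·u = (3)(-1) + (3)(3) = 6
u·u = (-1)² + (3)² = 10
proj_u(v) = (v·u / u·u) × u = (6/10) × u = (3/5) × u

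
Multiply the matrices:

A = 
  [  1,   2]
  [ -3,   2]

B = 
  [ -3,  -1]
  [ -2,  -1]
A is 2×2 and B is 2×2, so AB is 2×2. Each entry is (row of A)·(column of B):
AB[1,1] = (1)(-3) + (2)(-2) = -7
AB[1,2] = (1)(-1) + (2)(-1) = -3
AB[2,1] = (-3)(-3) + (2)(-2) = 5
AB[2,2] = (-3)(-1) + (2)(-1) = 1

AB = 
  [ -7,  -3]
  [  5,   1]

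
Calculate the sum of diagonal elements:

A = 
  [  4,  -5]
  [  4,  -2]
2

tr(A) = 4 + -2 = 2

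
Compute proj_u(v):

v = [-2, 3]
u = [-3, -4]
proj_u(v) = [18/25, 24/25]

v·u = (-2)(-3) + (3)(-4) = -6
u·u = (-3)² + (-4)² = 25
proj_u(v) = (v·u / u·u) × u = (-6/25) × u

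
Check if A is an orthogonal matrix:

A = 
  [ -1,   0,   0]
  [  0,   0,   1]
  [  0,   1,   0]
Yes

AᵀA = 
  [  1,   0,   0]
  [  0,   1,   0]
  [  0,   0,   1]
= I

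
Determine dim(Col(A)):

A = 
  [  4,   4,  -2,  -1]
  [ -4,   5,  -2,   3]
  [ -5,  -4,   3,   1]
Row reduce:
R2 → R2 + (1)·R1
R3 → R3 + (5/4)·R1
R3 → R3 - (1/9)·R2
REF = 
  [     4,      4,     -2,     -1]
  [     0,      9,     -4,      2]
  [     0,      0,  17/18, -17/36]
Pivot columns: 1, 2, 3 → 3 pivots.
dim(Col(A)) = number of pivot columns = 3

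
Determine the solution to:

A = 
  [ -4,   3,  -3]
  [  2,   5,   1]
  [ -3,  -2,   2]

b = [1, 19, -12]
Row reduce the augmented matrix [A|b]:
R2 → R2 + (1/2)·R1
R3 → R3 - (3/4)·R1
R3 → R3 + (17/26)·R2
REF = 
  [   -4,     3,    -3,     1]
  [    0,  13/2,  -1/2,  39/2]
  [    0,     0, 51/13,     0]

Back-substitution:
x₃ = 0 / (51/13) = 0
x₂ = (39/2 - (-1/2)(0)) / (13/2) = 3
x₁ = (1 - (3)(3) - (-3)(0)) / (-4) = 2

x = [2, 3, 0]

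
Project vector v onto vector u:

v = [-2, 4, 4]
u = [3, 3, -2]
v·u = (-2)(3) + (4)(3) + (4)(-2) = -2
u·u = (3)² + (3)² + (-2)² = 22
proj_u(v) = (v·u / u·u) × u = (-2/22) × u = (-1/11) × u

proj_u(v) = [-3/11, -3/11, 2/11]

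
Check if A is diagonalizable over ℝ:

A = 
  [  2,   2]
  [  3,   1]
Yes

tr(A) = 3, det(A) = -4
Characteristic polynomial: λ² - tr(A)λ + det(A) = λ² - 3λ - 4
λ² - 3λ - 4 = (λ + 1)(λ - 4)
Eigenvalues: 4, -1
λ=-1: alg. mult. = 1, geom. mult. = 2 - rank(A - (-1)I) = 2 - 1 = 1
λ=4: alg. mult. = 1, geom. mult. = 2 - rank(A - (4)I) = 2 - 1 = 1
Sum of geometric multiplicities equals n, so A has n independent eigenvectors.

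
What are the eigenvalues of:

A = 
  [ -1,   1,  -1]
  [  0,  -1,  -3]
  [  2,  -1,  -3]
λ = -4, (-1 + i√7)/2, (-1 - i√7)/2  (≈ -4, -0.5 + 1.323i, -0.5 - 1.323i)

Characteristic polynomial: det(λI - A) = λ³ + 5λ² + 6λ + 8
Testing integer divisors of the constant term: p(-4) = 0, so (λ + 4) is a factor:
p(λ) = (λ + 4)(λ² + λ + 2)
λ² + λ + 2 = 0  ⇒  λ = (-1 ± √((1)² - 4·(2)))/2 = (-1 ± √(-7))/2
  = (-1 + i√7)/2,  (-1 - i√7)/2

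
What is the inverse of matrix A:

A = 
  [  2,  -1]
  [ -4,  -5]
det(A) = (2)(-5) - (-1)(-4) = -14
For a 2×2 matrix, A⁻¹ = (1/det(A)) · [[d, -b], [-c, a]]
    = (-1/14) · [[-5, 1], [4, 2]]

A⁻¹ = 
  [ 5/14, -1/14]
  [ -2/7,  -1/7]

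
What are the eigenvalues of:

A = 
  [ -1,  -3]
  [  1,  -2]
λ = (-3 + i√11)/2, (-3 - i√11)/2  (≈ -1.5 + 1.658i, -1.5 - 1.658i)

tr(A) = -3, det(A) = 5
Characteristic polynomial: λ² - tr(A)λ + det(A) = λ² + 3λ + 5
λ² + 3λ + 5 = 0  ⇒  λ = (-3 ± √((3)² - 4·(5)))/2 = (-3 ± √(-11))/2
  = (-3 + i√11)/2,  (-3 - i√11)/2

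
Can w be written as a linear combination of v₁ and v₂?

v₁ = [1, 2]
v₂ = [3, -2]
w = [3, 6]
Yes

Form the augmented matrix and row-reduce:
[v₁|v₂|w] = 
  [  1,   3,   3]
  [  2,  -2,   6]
R2 → R2 - (2)·R1
REF = 
  [  1,   3,   3]
  [  0,  -8,   0]

No row of the form [0 0 | nonzero], so the system is consistent. Back-substitution gives c₁ = 3, c₂ = 0: w = (3)·v₁ + (0)·v₂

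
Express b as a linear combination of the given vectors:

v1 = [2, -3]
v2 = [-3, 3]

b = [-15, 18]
c1 = -3, c2 = 3

b = -3·v1 + 3·v2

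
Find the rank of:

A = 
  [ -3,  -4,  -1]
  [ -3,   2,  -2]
rank(A) = 2

Row reduce:
R2 → R2 - (1)·R1
REF = 
  [ -3,  -4,  -1]
  [  0,   6,  -1]
Pivot columns: 1, 2 → 2 pivots.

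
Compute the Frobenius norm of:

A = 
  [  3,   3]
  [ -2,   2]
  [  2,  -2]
||A||_F = 5.831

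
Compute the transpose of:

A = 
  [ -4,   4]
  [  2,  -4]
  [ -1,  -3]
Aᵀ = 
  [ -4,   2,  -1]
  [  4,  -4,  -3]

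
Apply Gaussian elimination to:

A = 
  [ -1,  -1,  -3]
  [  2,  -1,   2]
Row operations:
R2 → R2 + (2)·R1

Resulting echelon form:
REF = 
  [ -1,  -1,  -3]
  [  0,  -3,  -4]

Rank = 2 (number of non-zero pivot rows).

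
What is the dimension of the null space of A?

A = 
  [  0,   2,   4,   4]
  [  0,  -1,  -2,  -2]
nullity(A) = 3

Row reduce:
R2 → R2 + (1/2)·R1
REF = 
  [  0,   2,   4,   4]
  [  0,   0,   0,   0]
Pivot columns: 2 → 1 pivot.
rank(A) = 1, so nullity(A) = 4 - 1 = 3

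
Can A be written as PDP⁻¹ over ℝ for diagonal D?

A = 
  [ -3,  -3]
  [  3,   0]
No

tr(A) = -3, det(A) = 9
Characteristic polynomial: λ² - tr(A)λ + det(A) = λ² + 3λ + 9
λ² + 3λ + 9 = 0  ⇒  λ = (-3 ± √((3)² - 4·(9)))/2 = (-3 ± √(-27))/2
  = (-3 + 3i√3)/2,  (-3 - 3i√3)/2
Eigenvalues: (-3 + 3i√3)/2, (-3 - 3i√3)/2  (≈ -1.5 + 2.598i, -1.5 - 2.598i)
Has complex eigenvalues (not diagonalizable over ℝ).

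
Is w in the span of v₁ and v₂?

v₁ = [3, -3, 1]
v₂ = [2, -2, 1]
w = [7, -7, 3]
Yes

Form the augmented matrix and row-reduce:
[v₁|v₂|w] = 
  [  3,   2,   7]
  [ -3,  -2,  -7]
  [  1,   1,   3]
R2 → R2 + (1)·R1
R3 → R3 - (1/3)·R1
Swap R2 ↔ R3
REF = 
  [  3,   2,   7]
  [  0, 1/3, 2/3]
  [  0,   0,   0]

No row of the form [0 0 | nonzero], so the system is consistent. Back-substitution gives c₁ = 1, c₂ = 2: w = (1)·v₁ + (2)·v₂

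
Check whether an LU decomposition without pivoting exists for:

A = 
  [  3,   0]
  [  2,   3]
Yes.
A[1,1] = 3 ≠ 0, so Gaussian elimination proceeds without a row swap: multiplier ℓ₂₁ = (2)/(3) = 2/3, and U[2,2] = 3 - (2/3)(0) = 3.
L = 
  [  1,   0]
  [2/3,   1]
U = 
  [  3,   0]
  [  0,   3]
Check row 2 of LU: [(2/3)(3), (2/3)(0) + 3] = [2, 3] = row 2 of A ✓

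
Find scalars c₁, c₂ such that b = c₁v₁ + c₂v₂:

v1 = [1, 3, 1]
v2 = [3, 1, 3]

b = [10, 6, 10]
c1 = 1, c2 = 3

b = 1·v1 + 3·v2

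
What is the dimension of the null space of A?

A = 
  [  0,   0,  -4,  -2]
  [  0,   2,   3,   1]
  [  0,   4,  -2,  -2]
nullity(A) = 2

Row reduce:
Swap R1 ↔ R2
R3 → R3 - (2)·R1
R3 → R3 - (2)·R2
REF = 
  [  0,   2,   3,   1]
  [  0,   0,  -4,  -2]
  [  0,   0,   0,   0]
Pivot columns: 2, 3 → 2 pivots.
rank(A) = 2, so nullity(A) = 4 - 2 = 2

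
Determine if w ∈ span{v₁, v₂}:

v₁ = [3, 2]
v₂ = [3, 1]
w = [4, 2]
Yes

Form the augmented matrix and row-reduce:
[v₁|v₂|w] = 
  [  3,   3,   4]
  [  2,   1,   2]
R2 → R2 - (2/3)·R1
REF = 
  [   3,    3,    4]
  [   0,   -1, -2/3]

No row of the form [0 0 | nonzero], so the system is consistent. Back-substitution gives c₁ = 2/3, c₂ = 2/3: w = (2/3)·v₁ + (2/3)·v₂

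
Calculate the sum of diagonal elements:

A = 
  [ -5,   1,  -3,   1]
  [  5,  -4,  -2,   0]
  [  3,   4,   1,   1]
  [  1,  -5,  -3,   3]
-5

tr(A) = -5 + -4 + 1 + 3 = -5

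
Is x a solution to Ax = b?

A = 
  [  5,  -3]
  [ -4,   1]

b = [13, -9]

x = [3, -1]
No

Ax = [18, -13] ≠ b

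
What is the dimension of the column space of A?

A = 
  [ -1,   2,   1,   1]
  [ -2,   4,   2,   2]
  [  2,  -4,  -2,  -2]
dim(Col(A)) = 1

Row reduce:
R2 → R2 - (2)·R1
R3 → R3 + (2)·R1
REF = 
  [ -1,   2,   1,   1]
  [  0,   0,   0,   0]
  [  0,   0,   0,   0]
Pivot columns: 1 → 1 pivot.
dim(Col(A)) = number of pivot columns = 1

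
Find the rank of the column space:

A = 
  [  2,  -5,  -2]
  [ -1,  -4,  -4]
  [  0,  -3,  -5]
Row reduce:
R2 → R2 + (1/2)·R1
R3 → R3 - (6/13)·R2
REF = 
  [     2,     -5,     -2]
  [     0,  -13/2,     -5]
  [     0,      0, -35/13]
Pivot columns: 1, 2, 3 → 3 pivots.
dim(Col(A)) = number of pivot columns = 3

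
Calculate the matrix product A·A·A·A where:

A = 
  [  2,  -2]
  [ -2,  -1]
A^4 = 
  [ 68, -26]
  [-26,  29]

A² = A·A:
A²[1,1] = (2)(2) + (-2)(-2) = 8
A²[1,2] = (2)(-2) + (-2)(-1) = -2
A²[2,1] = (-2)(2) + (-1)(-2) = -2
A²[2,2] = (-2)(-2) + (-1)(-1) = 5
A² = 
  [  8,  -2]
  [ -2,   5]

A^3 = A^2·A:
A^3[1,1] = (8)(2) + (-2)(-2) = 20
A^3[1,2] = (8)(-2) + (-2)(-1) = -14
A^3[2,1] = (-2)(2) + (5)(-2) = -14
A^3[2,2] = (-2)(-2) + (5)(-1) = -1
A^3 = 
  [ 20, -14]
  [-14,  -1]

A^4 = A^3·A:
A^4[1,1] = (20)(2) + (-14)(-2) = 68
A^4[1,2] = (20)(-2) + (-14)(-1) = -26
A^4[2,1] = (-14)(2) + (-1)(-2) = -26
A^4[2,2] = (-14)(-2) + (-1)(-1) = 29
A^4 = 
  [ 68, -26]
  [-26,  29]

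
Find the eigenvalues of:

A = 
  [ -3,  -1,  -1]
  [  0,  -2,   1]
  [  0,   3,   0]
λ = 1, -3, -3

Characteristic polynomial: det(λI - A) = λ³ + 5λ² + 3λ - 9
Testing integer divisors of the constant term: p(1) = 0, so (λ - 1) is a factor:
p(λ) = (λ - 1)(λ² + 6λ + 9)
λ² + 6λ + 9 = (λ + 3)²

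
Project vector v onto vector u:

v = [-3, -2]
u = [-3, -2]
v·u = (-3)(-3) + (-2)(-2) = 13
u·u = (-3)² + (-2)² = 13
proj_u(v) = (v·u / u·u) × u = (13/13) × u = (1) × u

proj_u(v) = [-3, -2]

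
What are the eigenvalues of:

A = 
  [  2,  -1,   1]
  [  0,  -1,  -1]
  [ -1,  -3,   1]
λ = -2, 2 + i, 2 - i  (≈ -2, 2 + 1i, 2 - 1i)

Characteristic polynomial: det(λI - A) = λ³ - 2λ² - 3λ + 10
Testing integer divisors of the constant term: p(-2) = 0, so (λ + 2) is a factor:
p(λ) = (λ + 2)(λ² - 4λ + 5)
λ² - 4λ + 5 = 0  ⇒  λ = (4 ± √((-4)² - 4·(5)))/2 = (4 ± √(-4))/2
  = 2 + i,  2 - i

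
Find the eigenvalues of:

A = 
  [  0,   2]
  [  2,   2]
λ = 1 + √5, 1 - √5  (≈ 3.236, -1.236)

tr(A) = 2, det(A) = -4
Characteristic polynomial: λ² - tr(A)λ + det(A) = λ² - 2λ - 4
λ² - 2λ - 4 = 0  ⇒  λ = (2 ± √((-2)² - 4·(-4)))/2 = (2 ± √(20))/2
  = 1 + √5,  1 - √5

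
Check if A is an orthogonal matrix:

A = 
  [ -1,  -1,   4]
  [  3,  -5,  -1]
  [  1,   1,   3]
No

AᵀA = 
  [ 11, -13,  -4]
  [-13,  27,   4]
  [ -4,   4,  26]
≠ I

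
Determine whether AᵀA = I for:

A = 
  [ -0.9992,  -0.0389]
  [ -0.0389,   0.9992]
Yes

AᵀA = 
  [  0.9999,   0]
  [  0,   0.9999]
≈ I (equal to I up to the 4-dp rounding of the entries)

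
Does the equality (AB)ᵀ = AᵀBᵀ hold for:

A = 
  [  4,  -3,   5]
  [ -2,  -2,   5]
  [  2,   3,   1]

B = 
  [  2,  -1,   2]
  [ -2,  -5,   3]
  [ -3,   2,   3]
No

(AB)ᵀ = 
  [ -1, -15,  -5]
  [ 21,  22, -15]
  [ 14,   5,  16]

AᵀBᵀ = 
  [ 14,   8, -10]
  [  2,  25,  14]
  [  7, -32,  -2]

The two matrices differ, so (AB)ᵀ ≠ AᵀBᵀ in general. The correct identity is (AB)ᵀ = BᵀAᵀ.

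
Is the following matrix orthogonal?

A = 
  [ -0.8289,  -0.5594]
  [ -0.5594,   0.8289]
Yes

AᵀA = 
  [  1,   0]
  [  0,   1]
≈ I (equal to I up to the 4-dp rounding of the entries)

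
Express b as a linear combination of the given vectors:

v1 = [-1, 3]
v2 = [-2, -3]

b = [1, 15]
c1 = 3, c2 = -2

b = 3·v1 + -2·v2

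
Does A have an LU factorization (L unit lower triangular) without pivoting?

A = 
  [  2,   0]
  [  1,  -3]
Yes.
A[1,1] = 2 ≠ 0, so Gaussian elimination proceeds without a row swap: multiplier ℓ₂₁ = (1)/(2) = 1/2, and U[2,2] = -3 - (1/2)(0) = -3.
L = 
  [  1,   0]
  [1/2,   1]
U = 
  [  2,   0]
  [  0,  -3]
Check row 2 of LU: [(1/2)(2), (1/2)(0) + (-3)] = [1, -3] = row 2 of A ✓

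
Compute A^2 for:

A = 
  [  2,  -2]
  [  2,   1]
A² = A·A:
A²[1,1] = (2)(2) + (-2)(2) = 0
A²[1,2] = (2)(-2) + (-2)(1) = -6
A²[2,1] = (2)(2) + (1)(2) = 6
A²[2,2] = (2)(-2) + (1)(1) = -3
A² = 
  [  0,  -6]
  [  6,  -3]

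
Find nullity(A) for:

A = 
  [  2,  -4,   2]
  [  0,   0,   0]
nullity(A) = 2

Row reduce:
(no row operations needed)
REF = 
  [  2,  -4,   2]
  [  0,   0,   0]
Pivot columns: 1 → 1 pivot.
rank(A) = 1, so nullity(A) = 3 - 1 = 2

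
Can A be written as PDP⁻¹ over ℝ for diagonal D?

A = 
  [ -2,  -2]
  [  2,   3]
Yes

tr(A) = 1, det(A) = -2
Characteristic polynomial: λ² - tr(A)λ + det(A) = λ² - λ - 2
λ² - λ - 2 = (λ + 1)(λ - 2)
Eigenvalues: 2, -1
λ=-1: alg. mult. = 1, geom. mult. = 2 - rank(A - (-1)I) = 2 - 1 = 1
λ=2: alg. mult. = 1, geom. mult. = 2 - rank(A - (2)I) = 2 - 1 = 1
Sum of geometric multiplicities equals n, so A has n independent eigenvectors.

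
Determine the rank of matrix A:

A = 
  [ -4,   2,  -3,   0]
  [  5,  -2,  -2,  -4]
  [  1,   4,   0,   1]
rank(A) = 3

Row reduce:
R2 → R2 + (5/4)·R1
R3 → R3 + (1/4)·R1
R3 → R3 - (9)·R2
REF = 
  [   -4,     2,    -3,     0]
  [    0,   1/2, -23/4,    -4]
  [    0,     0,    51,    37]
Pivot columns: 1, 2, 3 → 3 pivots.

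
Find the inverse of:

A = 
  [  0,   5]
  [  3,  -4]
det(A) = (0)(-4) - (5)(3) = -15
For a 2×2 matrix, A⁻¹ = (1/det(A)) · [[d, -b], [-c, a]]
    = (-1/15) · [[-4, -5], [-3, 0]]

A⁻¹ = 
  [4/15,  1/3]
  [ 1/5,    0]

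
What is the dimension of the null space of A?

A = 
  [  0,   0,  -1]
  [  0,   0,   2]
nullity(A) = 2

Row reduce:
R2 → R2 + (2)·R1
REF = 
  [  0,   0,  -1]
  [  0,   0,   0]
Pivot columns: 3 → 1 pivot.
rank(A) = 1, so nullity(A) = 3 - 1 = 2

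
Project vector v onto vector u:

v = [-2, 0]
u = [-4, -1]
proj_u(v) = [-32/17, -8/17]

v·u = (-2)(-4) + (0)(-1) = 8
u·u = (-4)² + (-1)² = 17
proj_u(v) = (v·u / u·u) × u = (8/17) × u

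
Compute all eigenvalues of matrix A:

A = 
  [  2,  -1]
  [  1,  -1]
λ = (1 + √5)/2, (1 - √5)/2  (≈ 1.618, -0.618)

tr(A) = 1, det(A) = -1
Characteristic polynomial: λ² - tr(A)λ + det(A) = λ² - λ - 1
λ² - λ - 1 = 0  ⇒  λ = (1 ± √((-1)² - 4·(-1)))/2 = (1 ± √(5))/2
  = (1 + √5)/2,  (1 - √5)/2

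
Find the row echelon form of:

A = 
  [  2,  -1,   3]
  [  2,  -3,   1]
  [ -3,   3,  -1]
Row operations:
R2 → R2 - (1)·R1
R3 → R3 + (3/2)·R1
R3 → R3 + (3/4)·R2

Resulting echelon form:
REF = 
  [  2,  -1,   3]
  [  0,  -2,  -2]
  [  0,   0,   2]

Rank = 3 (number of non-zero pivot rows).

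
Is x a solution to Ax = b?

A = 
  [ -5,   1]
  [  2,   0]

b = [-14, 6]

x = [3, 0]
No

Ax = [-15, 6] ≠ b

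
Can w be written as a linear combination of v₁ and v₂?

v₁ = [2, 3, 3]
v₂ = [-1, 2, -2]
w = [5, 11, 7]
Yes

Form the augmented matrix and row-reduce:
[v₁|v₂|w] = 
  [  2,  -1,   5]
  [  3,   2,  11]
  [  3,  -2,   7]
R2 → R2 - (3/2)·R1
R3 → R3 - (3/2)·R1
R3 → R3 + (1/7)·R2
REF = 
  [  2,  -1,   5]
  [  0, 7/2, 7/2]
  [  0,   0,   0]

No row of the form [0 0 | nonzero], so the system is consistent. Back-substitution gives c₁ = 3, c₂ = 1: w = (3)·v₁ + (1)·v₂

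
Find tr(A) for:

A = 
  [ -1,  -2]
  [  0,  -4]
-5

tr(A) = -1 + -4 = -5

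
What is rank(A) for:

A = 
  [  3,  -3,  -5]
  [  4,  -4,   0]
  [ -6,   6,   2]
Row reduce:
R2 → R2 - (4/3)·R1
R3 → R3 + (2)·R1
R3 → R3 + (6/5)·R2
REF = 
  [   3,   -3,   -5]
  [   0,    0, 20/3]
  [   0,    0,    0]
Pivot columns: 1, 3 → 2 pivots.

rank(A) = 2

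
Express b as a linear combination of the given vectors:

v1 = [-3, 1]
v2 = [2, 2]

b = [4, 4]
c1 = 0, c2 = 2

b = 0·v1 + 2·v2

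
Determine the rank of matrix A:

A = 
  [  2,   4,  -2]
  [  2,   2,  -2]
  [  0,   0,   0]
rank(A) = 2

Row reduce:
R2 → R2 - (1)·R1
REF = 
  [  2,   4,  -2]
  [  0,  -2,   0]
  [  0,   0,   0]
Pivot columns: 1, 2 → 2 pivots.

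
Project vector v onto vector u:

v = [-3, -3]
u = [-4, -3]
v·u = (-3)(-4) + (-3)(-3) = 21
u·u = (-4)² + (-3)² = 25
proj_u(v) = (v·u / u·u) × u = (21/25) × u

proj_u(v) = [-84/25, -63/25]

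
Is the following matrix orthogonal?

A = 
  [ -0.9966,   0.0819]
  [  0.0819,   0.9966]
Yes

AᵀA = 
  [  0.9999,   0]
  [  0,   0.9999]
≈ I (equal to I up to the 4-dp rounding of the entries)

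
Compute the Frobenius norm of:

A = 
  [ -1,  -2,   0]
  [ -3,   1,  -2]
||A||_F = 4.359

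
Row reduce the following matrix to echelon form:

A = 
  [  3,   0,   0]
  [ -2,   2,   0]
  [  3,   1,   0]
Row operations:
R2 → R2 + (2/3)·R1
R3 → R3 - (1)·R1
R3 → R3 - (1/2)·R2

Resulting echelon form:
REF = 
  [  3,   0,   0]
  [  0,   2,   0]
  [  0,   0,   0]

Rank = 2 (number of non-zero pivot rows).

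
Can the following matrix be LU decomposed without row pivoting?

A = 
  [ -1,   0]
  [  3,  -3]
Yes.
A[1,1] = -1 ≠ 0, so Gaussian elimination proceeds without a row swap: multiplier ℓ₂₁ = (3)/(-1) = -3, and U[2,2] = -3 - (-3)(0) = -3.
L = 
  [  1,   0]
  [ -3,   1]
U = 
  [ -1,   0]
  [  0,  -3]
Check row 2 of LU: [(-3)(-1), (-3)(0) + (-3)] = [3, -3] = row 2 of A ✓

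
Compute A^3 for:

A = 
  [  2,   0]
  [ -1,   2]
A^3 = 
  [  8,   0]
  [-12,   8]

A² = A·A:
A²[1,1] = (2)(2) + (0)(-1) = 4
A²[1,2] = (2)(0) + (0)(2) = 0
A²[2,1] = (-1)(2) + (2)(-1) = -4
A²[2,2] = (-1)(0) + (2)(2) = 4
A² = 
  [  4,   0]
  [ -4,   4]

A^3 = A^2·A:
A^3[1,1] = (4)(2) + (0)(-1) = 8
A^3[1,2] = (4)(0) + (0)(2) = 0
A^3[2,1] = (-4)(2) + (4)(-1) = -12
A^3[2,2] = (-4)(0) + (4)(2) = 8
A^3 = 
  [  8,   0]
  [-12,   8]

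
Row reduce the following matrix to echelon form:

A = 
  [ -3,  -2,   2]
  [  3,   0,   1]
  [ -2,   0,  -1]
Row operations:
R2 → R2 + (1)·R1
R3 → R3 - (2/3)·R1
R3 → R3 + (2/3)·R2

Resulting echelon form:
REF = 
  [  -3,   -2,    2]
  [   0,   -2,    3]
  [   0,    0, -1/3]

Rank = 3 (number of non-zero pivot rows).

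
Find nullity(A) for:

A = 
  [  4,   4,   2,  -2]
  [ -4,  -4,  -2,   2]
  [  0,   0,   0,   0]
nullity(A) = 3

Row reduce:
R2 → R2 + (1)·R1
REF = 
  [  4,   4,   2,  -2]
  [  0,   0,   0,   0]
  [  0,   0,   0,   0]
Pivot columns: 1 → 1 pivot.
rank(A) = 1, so nullity(A) = 4 - 1 = 3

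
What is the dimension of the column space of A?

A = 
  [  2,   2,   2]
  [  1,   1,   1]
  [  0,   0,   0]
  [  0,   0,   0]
dim(Col(A)) = 1

Row reduce:
R2 → R2 - (1/2)·R1
REF = 
  [  2,   2,   2]
  [  0,   0,   0]
  [  0,   0,   0]
  [  0,   0,   0]
Pivot columns: 1 → 1 pivot.
dim(Col(A)) = number of pivot columns = 1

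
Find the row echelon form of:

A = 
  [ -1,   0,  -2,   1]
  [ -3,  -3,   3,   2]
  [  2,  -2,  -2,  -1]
Row operations:
R2 → R2 - (3)·R1
R3 → R3 + (2)·R1
R3 → R3 - (2/3)·R2

Resulting echelon form:
REF = 
  [ -1,   0,  -2,   1]
  [  0,  -3,   9,  -1]
  [  0,   0, -12, 5/3]

Rank = 3 (number of non-zero pivot rows).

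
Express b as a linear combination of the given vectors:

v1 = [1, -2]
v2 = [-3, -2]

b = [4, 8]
c1 = -2, c2 = -2

b = -2·v1 + -2·v2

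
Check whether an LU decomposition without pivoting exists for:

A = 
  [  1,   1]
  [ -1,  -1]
Yes.
A[1,1] = 1 ≠ 0, so Gaussian elimination proceeds without a row swap: multiplier ℓ₂₁ = (-1)/(1) = -1, and U[2,2] = -1 - (-1)(1) = 0.
L = 
  [  1,   0]
  [ -1,   1]
U = 
  [  1,   1]
  [  0,   0]
Check row 2 of LU: [(-1)(1), (-1)(1) + 0] = [-1, -1] = row 2 of A ✓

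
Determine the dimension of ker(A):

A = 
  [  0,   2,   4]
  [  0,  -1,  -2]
nullity(A) = 2

Row reduce:
R2 → R2 + (1/2)·R1
REF = 
  [  0,   2,   4]
  [  0,   0,   0]
Pivot columns: 2 → 1 pivot.
rank(A) = 1, so nullity(A) = 3 - 1 = 2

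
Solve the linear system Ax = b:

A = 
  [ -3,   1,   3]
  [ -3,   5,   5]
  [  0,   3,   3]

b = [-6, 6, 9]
Row reduce the augmented matrix [A|b]:
R2 → R2 - (1)·R1
R3 → R3 - (3/4)·R2
REF = 
  [ -3,   1,   3,  -6]
  [  0,   4,   2,  12]
  [  0,   0, 3/2,   0]

Back-substitution:
x₃ = 0 / (3/2) = 0
x₂ = (12 - (2)(0)) / 4 = 3
x₁ = (-6 - (1)(3) - (3)(0)) / (-3) = 3

x = [3, 3, 0]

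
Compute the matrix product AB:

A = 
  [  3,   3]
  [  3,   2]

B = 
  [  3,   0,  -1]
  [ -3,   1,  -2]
AB = 
  [  0,   3,  -9]
  [  3,   2,  -7]

A is 2×2 and B is 2×3, so AB is 2×3. Each entry is (row of A)·(column of B):
AB[1,1] = (3)(3) + (3)(-3) = 0
AB[1,2] = (3)(0) + (3)(1) = 3
AB[1,3] = (3)(-1) + (3)(-2) = -9
AB[2,1] = (3)(3) + (2)(-3) = 3
AB[2,2] = (3)(0) + (2)(1) = 2
AB[2,3] = (3)(-1) + (2)(-2) = -7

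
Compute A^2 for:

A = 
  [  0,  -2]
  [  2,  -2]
A² = A·A:
A²[1,1] = (0)(0) + (-2)(2) = -4
A²[1,2] = (0)(-2) + (-2)(-2) = 4
A²[2,1] = (2)(0) + (-2)(2) = -4
A²[2,2] = (2)(-2) + (-2)(-2) = 0
A² = 
  [ -4,   4]
  [ -4,   0]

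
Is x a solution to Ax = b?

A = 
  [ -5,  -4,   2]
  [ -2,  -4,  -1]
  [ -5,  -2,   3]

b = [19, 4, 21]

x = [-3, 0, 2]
Yes

Ax = [19, 4, 21] = b ✓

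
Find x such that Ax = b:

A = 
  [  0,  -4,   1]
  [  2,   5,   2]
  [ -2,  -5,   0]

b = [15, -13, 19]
x = [-2, -3, 3]

Row reduce the augmented matrix [A|b]:
Swap R1 ↔ R2
R3 → R3 + (1)·R1
REF = 
  [  2,   5,   2, -13]
  [  0,  -4,   1,  15]
  [  0,   0,   2,   6]

Back-substitution:
x₃ = 6 / 2 = 3
x₂ = (15 - (1)(3)) / (-4) = -3
x₁ = (-13 - (5)(-3) - (2)(3)) / 2 = -2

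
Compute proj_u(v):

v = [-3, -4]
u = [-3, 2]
proj_u(v) = [-3/13, 2/13]

v·u = (-3)(-3) + (-4)(2) = 1
u·u = (-3)² + (2)² = 13
proj_u(v) = (v·u / u·u) × u = (1/13) × u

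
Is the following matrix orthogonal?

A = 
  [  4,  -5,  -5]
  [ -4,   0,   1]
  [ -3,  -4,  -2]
No

AᵀA = 
  [ 41,  -8, -18]
  [ -8,  41,  33]
  [-18,  33,  30]
≠ I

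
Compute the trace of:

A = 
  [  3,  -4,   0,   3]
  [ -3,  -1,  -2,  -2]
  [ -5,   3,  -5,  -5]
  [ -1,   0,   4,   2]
-1

tr(A) = 3 + -1 + -5 + 2 = -1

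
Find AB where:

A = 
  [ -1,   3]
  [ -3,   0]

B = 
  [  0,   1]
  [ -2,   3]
AB = 
  [ -6,   8]
  [  0,  -3]

A is 2×2 and B is 2×2, so AB is 2×2. Each entry is (row of A)·(column of B):
AB[1,1] = (-1)(0) + (3)(-2) = -6
AB[1,2] = (-1)(1) + (3)(3) = 8
AB[2,1] = (-3)(0) + (0)(-2) = 0
AB[2,2] = (-3)(1) + (0)(3) = -3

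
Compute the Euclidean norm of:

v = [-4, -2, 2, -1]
5

||v||₂ = √((-4)² + (-2)² + (2)² + (-1)²) = √25 = 5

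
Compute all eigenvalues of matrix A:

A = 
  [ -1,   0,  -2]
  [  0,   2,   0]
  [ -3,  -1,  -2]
Characteristic polynomial: det(λI - A) = λ³ + λ² - 10λ + 8
Testing integer divisors of the constant term: p(1) = 0, so (λ - 1) is a factor:
p(λ) = (λ - 1)(λ² + 2λ - 8)
λ² + 2λ - 8 = (λ + 4)(λ - 2)

λ = 1, 2, -4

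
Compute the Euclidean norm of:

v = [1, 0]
1

||v||₂ = √((1)² + (0)²) = √1 = 1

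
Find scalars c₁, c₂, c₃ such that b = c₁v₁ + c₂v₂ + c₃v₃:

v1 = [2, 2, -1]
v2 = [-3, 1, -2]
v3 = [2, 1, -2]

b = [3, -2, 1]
c1 = -1, c2 = -1, c3 = 1

b = -1·v1 + -1·v2 + 1·v3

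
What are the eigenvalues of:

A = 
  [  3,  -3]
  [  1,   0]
tr(A) = 3, det(A) = 3
Characteristic polynomial: λ² - tr(A)λ + det(A) = λ² - 3λ + 3
λ² - 3λ + 3 = 0  ⇒  λ = (3 ± √((-3)² - 4·(3)))/2 = (3 ± √(-3))/2
  = (3 + i√3)/2,  (3 - i√3)/2

λ = (3 + i√3)/2, (3 - i√3)/2  (≈ 1.5 + 0.866i, 1.5 - 0.866i)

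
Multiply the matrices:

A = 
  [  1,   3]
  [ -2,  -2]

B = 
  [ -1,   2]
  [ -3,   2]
A is 2×2 and B is 2×2, so AB is 2×2. Each entry is (row of A)·(column of B):
AB[1,1] = (1)(-1) + (3)(-3) = -10
AB[1,2] = (1)(2) + (3)(2) = 8
AB[2,1] = (-2)(-1) + (-2)(-3) = 8
AB[2,2] = (-2)(2) + (-2)(2) = -8

AB = 
  [-10,   8]
  [  8,  -8]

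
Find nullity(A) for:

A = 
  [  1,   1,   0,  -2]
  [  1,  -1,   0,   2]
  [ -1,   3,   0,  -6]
nullity(A) = 2

Row reduce:
R2 → R2 - (1)·R1
R3 → R3 + (1)·R1
R3 → R3 + (2)·R2
REF = 
  [  1,   1,   0,  -2]
  [  0,  -2,   0,   4]
  [  0,   0,   0,   0]
Pivot columns: 1, 2 → 2 pivots.
rank(A) = 2, so nullity(A) = 4 - 2 = 2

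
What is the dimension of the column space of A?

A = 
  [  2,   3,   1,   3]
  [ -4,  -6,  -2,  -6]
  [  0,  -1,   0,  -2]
dim(Col(A)) = 2

Row reduce:
R2 → R2 + (2)·R1
Swap R2 ↔ R3
REF = 
  [  2,   3,   1,   3]
  [  0,  -1,   0,  -2]
  [  0,   0,   0,   0]
Pivot columns: 1, 2 → 2 pivots.
dim(Col(A)) = number of pivot columns = 2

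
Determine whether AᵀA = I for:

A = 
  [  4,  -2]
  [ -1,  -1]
No

AᵀA = 
  [ 17,  -7]
  [ -7,   5]
≠ I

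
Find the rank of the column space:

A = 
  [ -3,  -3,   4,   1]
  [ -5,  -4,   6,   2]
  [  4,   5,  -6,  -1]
Row reduce:
R2 → R2 - (5/3)·R1
R3 → R3 + (4/3)·R1
R3 → R3 - (1)·R2
REF = 
  [  -3,   -3,    4,    1]
  [   0,    1, -2/3,  1/3]
  [   0,    0,    0,    0]
Pivot columns: 1, 2 → 2 pivots.
dim(Col(A)) = number of pivot columns = 2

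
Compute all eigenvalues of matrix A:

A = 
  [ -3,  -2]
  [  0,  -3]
λ = -3, -3

tr(A) = -6, det(A) = 9
Characteristic polynomial: λ² - tr(A)λ + det(A) = λ² + 6λ + 9
λ² + 6λ + 9 = (λ + 3)²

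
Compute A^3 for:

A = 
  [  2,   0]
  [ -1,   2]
A^3 = 
  [  8,   0]
  [-12,   8]

A² = A·A:
A²[1,1] = (2)(2) + (0)(-1) = 4
A²[1,2] = (2)(0) + (0)(2) = 0
A²[2,1] = (-1)(2) + (2)(-1) = -4
A²[2,2] = (-1)(0) + (2)(2) = 4
A² = 
  [  4,   0]
  [ -4,   4]

A^3 = A^2·A:
A^3[1,1] = (4)(2) + (0)(-1) = 8
A^3[1,2] = (4)(0) + (0)(2) = 0
A^3[2,1] = (-4)(2) + (4)(-1) = -12
A^3[2,2] = (-4)(0) + (4)(2) = 8
A^3 = 
  [  8,   0]
  [-12,   8]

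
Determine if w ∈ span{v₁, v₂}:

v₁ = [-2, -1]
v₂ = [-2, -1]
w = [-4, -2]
Yes

Form the augmented matrix and row-reduce:
[v₁|v₂|w] = 
  [ -2,  -2,  -4]
  [ -1,  -1,  -2]
R2 → R2 - (1/2)·R1
REF = 
  [ -2,  -2,  -4]
  [  0,   0,   0]

No row of the form [0 0 | nonzero], so the system is consistent. Back-substitution gives c₁ = 2, c₂ = 0: w = (2)·v₁ + (0)·v₂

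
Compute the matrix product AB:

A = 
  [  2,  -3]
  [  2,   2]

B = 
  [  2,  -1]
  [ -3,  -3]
A is 2×2 and B is 2×2, so AB is 2×2. Each entry is (row of A)·(column of B):
AB[1,1] = (2)(2) + (-3)(-3) = 13
AB[1,2] = (2)(-1) + (-3)(-3) = 7
AB[2,1] = (2)(2) + (2)(-3) = -2
AB[2,2] = (2)(-1) + (2)(-3) = -8

AB = 
  [ 13,   7]
  [ -2,  -8]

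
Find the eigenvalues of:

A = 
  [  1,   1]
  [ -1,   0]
λ = (1 + i√3)/2, (1 - i√3)/2  (≈ 0.5 + 0.866i, 0.5 - 0.866i)

tr(A) = 1, det(A) = 1
Characteristic polynomial: λ² - tr(A)λ + det(A) = λ² - λ + 1
λ² - λ + 1 = 0  ⇒  λ = (1 ± √((-1)² - 4·(1)))/2 = (1 ± √(-3))/2
  = (1 + i√3)/2,  (1 - i√3)/2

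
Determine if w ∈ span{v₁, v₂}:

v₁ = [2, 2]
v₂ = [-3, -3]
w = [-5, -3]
No

Form the augmented matrix and row-reduce:
[v₁|v₂|w] = 
  [  2,  -3,  -5]
  [  2,  -3,  -3]
R2 → R2 - (1)·R1
REF = 
  [  2,  -3,  -5]
  [  0,   0,   2]

Row 2 reads [0 0 | 2], i.e. 0 = 2, so the system is inconsistent and w ∉ span{v₁, v₂}.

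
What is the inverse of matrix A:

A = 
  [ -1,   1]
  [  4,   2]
det(A) = (-1)(2) - (1)(4) = -6
For a 2×2 matrix, A⁻¹ = (1/det(A)) · [[d, -b], [-c, a]]
    = (-1/6) · [[2, -1], [-4, -1]]

A⁻¹ = 
  [-1/3,  1/6]
  [ 2/3,  1/6]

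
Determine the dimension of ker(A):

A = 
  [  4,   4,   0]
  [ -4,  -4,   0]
nullity(A) = 2

Row reduce:
R2 → R2 + (1)·R1
REF = 
  [  4,   4,   0]
  [  0,   0,   0]
Pivot columns: 1 → 1 pivot.
rank(A) = 1, so nullity(A) = 3 - 1 = 2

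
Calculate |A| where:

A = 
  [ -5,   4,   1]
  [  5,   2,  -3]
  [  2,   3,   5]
Cofactor expansion along row 1:
det(A) = (-5)·((2)(5) - (-3)(3)) - (4)·((5)(5) - (-3)(2)) + (1)·((5)(3) - (2)(2))
  = (-5)(19) - (4)(31) + (1)(11)
  = -208

det(A) = -208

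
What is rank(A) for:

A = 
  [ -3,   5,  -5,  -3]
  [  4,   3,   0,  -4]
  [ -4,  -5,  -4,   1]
Row reduce:
R2 → R2 + (4/3)·R1
R3 → R3 - (4/3)·R1
R3 → R3 + (35/29)·R2
REF = 
  [     -3,       5,      -5,      -3]
  [      0,    29/3,   -20/3,      -8]
  [      0,       0, -156/29, -135/29]
Pivot columns: 1, 2, 3 → 3 pivots.

rank(A) = 3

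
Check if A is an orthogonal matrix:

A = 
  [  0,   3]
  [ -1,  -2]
No

AᵀA = 
  [  1,   2]
  [  2,  13]
≠ I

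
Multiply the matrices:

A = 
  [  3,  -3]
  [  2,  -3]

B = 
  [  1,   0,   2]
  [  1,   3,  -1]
A is 2×2 and B is 2×3, so AB is 2×3. Each entry is (row of A)·(column of B):
AB[1,1] = (3)(1) + (-3)(1) = 0
AB[1,2] = (3)(0) + (-3)(3) = -9
AB[1,3] = (3)(2) + (-3)(-1) = 9
AB[2,1] = (2)(1) + (-3)(1) = -1
AB[2,2] = (2)(0) + (-3)(3) = -9
AB[2,3] = (2)(2) + (-3)(-1) = 7

AB = 
  [  0,  -9,   9]
  [ -1,  -9,   7]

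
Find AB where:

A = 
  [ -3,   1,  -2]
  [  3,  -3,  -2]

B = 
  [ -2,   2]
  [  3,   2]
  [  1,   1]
AB = 
  [  7,  -6]
  [-17,  -2]

A is 2×3 and B is 3×2, so AB is 2×2. Each entry is (row of A)·(column of B):
AB[1,1] = (-3)(-2) + (1)(3) + (-2)(1) = 7
AB[1,2] = (-3)(2) + (1)(2) + (-2)(1) = -6
AB[2,1] = (3)(-2) + (-3)(3) + (-2)(1) = -17
AB[2,2] = (3)(2) + (-3)(2) + (-2)(1) = -2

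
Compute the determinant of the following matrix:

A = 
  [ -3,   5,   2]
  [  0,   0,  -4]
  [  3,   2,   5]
-84

Cofactor expansion along row 1:
det(A) = (-3)·((0)(5) - (-4)(2)) - (5)·((0)(5) - (-4)(3)) + (2)·((0)(2) - (0)(3))
  = (-3)(8) - (5)(12) + (2)(0)
  = -84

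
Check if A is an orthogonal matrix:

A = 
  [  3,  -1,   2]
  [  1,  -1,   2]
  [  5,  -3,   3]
No

AᵀA = 
  [ 35, -19,  23]
  [-19,  11, -13]
  [ 23, -13,  17]
≠ I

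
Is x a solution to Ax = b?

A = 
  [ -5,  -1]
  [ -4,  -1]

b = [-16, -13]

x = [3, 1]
Yes

Ax = [-16, -13] = b ✓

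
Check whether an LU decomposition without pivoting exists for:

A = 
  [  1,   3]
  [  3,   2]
Yes.
A[1,1] = 1 ≠ 0, so Gaussian elimination proceeds without a row swap: multiplier ℓ₂₁ = (3)/(1) = 3, and U[2,2] = 2 - (3)(3) = -7.
L = 
  [  1,   0]
  [  3,   1]
U = 
  [  1,   3]
  [  0,  -7]
Check row 2 of LU: [(3)(1), (3)(3) + (-7)] = [3, 2] = row 2 of A ✓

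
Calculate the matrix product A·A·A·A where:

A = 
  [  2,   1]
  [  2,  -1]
A² = A·A:
A²[1,1] = (2)(2) + (1)(2) = 6
A²[1,2] = (2)(1) + (1)(-1) = 1
A²[2,1] = (2)(2) + (-1)(2) = 2
A²[2,2] = (2)(1) + (-1)(-1) = 3
A² = 
  [  6,   1]
  [  2,   3]

A^3 = A^2·A:
A^3[1,1] = (6)(2) + (1)(2) = 14
A^3[1,2] = (6)(1) + (1)(-1) = 5
A^3[2,1] = (2)(2) + (3)(2) = 10
A^3[2,2] = (2)(1) + (3)(-1) = -1
A^3 = 
  [ 14,   5]
  [ 10,  -1]

A^4 = A^3·A:
A^4[1,1] = (14)(2) + (5)(2) = 38
A^4[1,2] = (14)(1) + (5)(-1) = 9
A^4[2,1] = (10)(2) + (-1)(2) = 18
A^4[2,2] = (10)(1) + (-1)(-1) = 11
A^4 = 
  [ 38,   9]
  [ 18,  11]

Therefore
A^4 = 
  [ 38,   9]
  [ 18,  11]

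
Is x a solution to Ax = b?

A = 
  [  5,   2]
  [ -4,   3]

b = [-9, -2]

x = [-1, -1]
No

Ax = [-7, 1] ≠ b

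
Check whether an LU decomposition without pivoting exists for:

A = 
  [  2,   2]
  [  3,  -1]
Yes.
A[1,1] = 2 ≠ 0, so Gaussian elimination proceeds without a row swap: multiplier ℓ₂₁ = (3)/(2) = 3/2, and U[2,2] = -1 - (3/2)(2) = -4.
L = 
  [  1,   0]
  [3/2,   1]
U = 
  [  2,   2]
  [  0,  -4]
Check row 2 of LU: [(3/2)(2), (3/2)(2) + (-4)] = [3, -1] = row 2 of A ✓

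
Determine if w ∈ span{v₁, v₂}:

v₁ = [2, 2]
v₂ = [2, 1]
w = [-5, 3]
Yes

Form the augmented matrix and row-reduce:
[v₁|v₂|w] = 
  [  2,   2,  -5]
  [  2,   1,   3]
R2 → R2 - (1)·R1
REF = 
  [  2,   2,  -5]
  [  0,  -1,   8]

No row of the form [0 0 | nonzero], so the system is consistent. Back-substitution gives c₁ = 11/2, c₂ = -8: w = (11/2)·v₁ + (-8)·v₂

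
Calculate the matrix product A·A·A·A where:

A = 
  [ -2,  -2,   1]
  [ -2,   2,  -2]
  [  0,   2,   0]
A² = A·A:
A²[1,1] = (-2)(-2) + (-2)(-2) + (1)(0) = 8
A²[1,2] = (-2)(-2) + (-2)(2) + (1)(2) = 2
A²[1,3] = (-2)(1) + (-2)(-2) + (1)(0) = 2
A²[2,1] = (-2)(-2) + (2)(-2) + (-2)(0) = 0
A²[2,2] = (-2)(-2) + (2)(2) + (-2)(2) = 4
A²[2,3] = (-2)(1) + (2)(-2) + (-2)(0) = -6
A²[3,1] = (0)(-2) + (2)(-2) + (0)(0) = -4
A²[3,2] = (0)(-2) + (2)(2) + (0)(2) = 4
A²[3,3] = (0)(1) + (2)(-2) + (0)(0) = -4
A² = 
  [  8,   2,   2]
  [  0,   4,  -6]
  [ -4,   4,  -4]

A^3 = A^2·A:
A^3[1,1] = (8)(-2) + (2)(-2) + (2)(0) = -20
A^3[1,2] = (8)(-2) + (2)(2) + (2)(2) = -8
A^3[1,3] = (8)(1) + (2)(-2) + (2)(0) = 4
A^3[2,1] = (0)(-2) + (4)(-2) + (-6)(0) = -8
A^3[2,2] = (0)(-2) + (4)(2) + (-6)(2) = -4
A^3[2,3] = (0)(1) + (4)(-2) + (-6)(0) = -8
A^3[3,1] = (-4)(-2) + (4)(-2) + (-4)(0) = 0
A^3[3,2] = (-4)(-2) + (4)(2) + (-4)(2) = 8
A^3[3,3] = (-4)(1) + (4)(-2) + (-4)(0) = -12
A^3 = 
  [-20,  -8,   4]
  [ -8,  -4,  -8]
  [  0,   8, -12]

A^4 = A^3·A:
A^4[1,1] = (-20)(-2) + (-8)(-2) + (4)(0) = 56
A^4[1,2] = (-20)(-2) + (-8)(2) + (4)(2) = 32
A^4[1,3] = (-20)(1) + (-8)(-2) + (4)(0) = -4
A^4[2,1] = (-8)(-2) + (-4)(-2) + (-8)(0) = 24
A^4[2,2] = (-8)(-2) + (-4)(2) + (-8)(2) = -8
A^4[2,3] = (-8)(1) + (-4)(-2) + (-8)(0) = 0
A^4[3,1] = (0)(-2) + (8)(-2) + (-12)(0) = -16
A^4[3,2] = (0)(-2) + (8)(2) + (-12)(2) = -8
A^4[3,3] = (0)(1) + (8)(-2) + (-12)(0) = -16
A^4 = 
  [ 56,  32,  -4]
  [ 24,  -8,   0]
  [-16,  -8, -16]

Therefore
A^4 = 
  [ 56,  32,  -4]
  [ 24,  -8,   0]
  [-16,  -8, -16]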